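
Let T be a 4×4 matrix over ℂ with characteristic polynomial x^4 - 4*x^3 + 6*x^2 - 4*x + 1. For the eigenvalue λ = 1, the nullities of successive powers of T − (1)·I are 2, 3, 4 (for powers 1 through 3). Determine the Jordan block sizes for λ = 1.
Block sizes for λ = 1: [3, 1]

From the dimensions of kernels of powers, the number of Jordan blocks of size at least j is d_j − d_{j−1} where d_j = dim ker(N^j) (with d_0 = 0). Computing the differences gives [2, 1, 1].
The number of blocks of size exactly k is (#blocks of size ≥ k) − (#blocks of size ≥ k + 1), so the partition is: 1 block(s) of size 1, 1 block(s) of size 3.
In nonincreasing order the block sizes are [3, 1].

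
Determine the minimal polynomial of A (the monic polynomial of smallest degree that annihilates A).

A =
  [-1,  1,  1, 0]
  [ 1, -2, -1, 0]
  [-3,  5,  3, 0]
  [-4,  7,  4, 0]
x^3

The characteristic polynomial is χ_A(x) = x^4, so the eigenvalues are known. The minimal polynomial is
  m_A(x) = Π_λ (x − λ)^{k_λ}
where k_λ is the size of the *largest* Jordan block for λ (equivalently, the smallest k with (A − λI)^k v = 0 for every generalised eigenvector v of λ).

  λ = 0: largest Jordan block has size 3, contributing (x − 0)^3

So m_A(x) = x^3 = x^3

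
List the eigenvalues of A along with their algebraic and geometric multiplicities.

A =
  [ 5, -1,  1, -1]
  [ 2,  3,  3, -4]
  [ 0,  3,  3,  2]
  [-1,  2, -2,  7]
λ = 4: alg = 3, geom = 1; λ = 6: alg = 1, geom = 1

Step 1 — factor the characteristic polynomial to read off the algebraic multiplicities:
  χ_A(x) = (x - 6)*(x - 4)^3

Step 2 — compute geometric multiplicities via the rank-nullity identity g(λ) = n − rank(A − λI):
  rank(A − (4)·I) = 3, so dim ker(A − (4)·I) = n − 3 = 1
  rank(A − (6)·I) = 3, so dim ker(A − (6)·I) = n − 3 = 1

Summary:
  λ = 4: algebraic multiplicity = 3, geometric multiplicity = 1
  λ = 6: algebraic multiplicity = 1, geometric multiplicity = 1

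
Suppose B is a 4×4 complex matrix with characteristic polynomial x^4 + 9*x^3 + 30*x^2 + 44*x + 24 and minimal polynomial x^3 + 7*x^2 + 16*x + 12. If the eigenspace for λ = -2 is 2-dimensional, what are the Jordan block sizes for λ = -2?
Block sizes for λ = -2: [2, 1]

Step 1 — from the characteristic polynomial, algebraic multiplicity of λ = -2 is 3. From dim ker(B − (-2)·I) = 2, there are exactly 2 Jordan blocks for λ = -2.
Step 2 — from the minimal polynomial, the factor (x + 2)^2 tells us the largest block for λ = -2 has size 2.
Step 3 — with total size 3, 2 blocks, and largest block 2, the block sizes (in nonincreasing order) are [2, 1].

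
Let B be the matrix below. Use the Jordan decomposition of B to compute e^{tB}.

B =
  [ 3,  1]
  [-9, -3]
e^{tB} =
  [3*t + 1, t]
  [-9*t, 1 - 3*t]

Strategy: write B = P · J · P⁻¹ where J is a Jordan canonical form, so e^{tB} = P · e^{tJ} · P⁻¹, and e^{tJ} can be computed block-by-block.

B has Jordan form
J =
  [0, 1]
  [0, 0]
(up to reordering of blocks).

Per-block formulas:
  For a 2×2 Jordan block J_2(0): exp(t · J_2(0)) = e^(0t)·(I + t·N), where N is the 2×2 nilpotent shift.

After assembling e^{tJ} and conjugating by P, we get:

e^{tB} =
  [3*t + 1, t]
  [-9*t, 1 - 3*t]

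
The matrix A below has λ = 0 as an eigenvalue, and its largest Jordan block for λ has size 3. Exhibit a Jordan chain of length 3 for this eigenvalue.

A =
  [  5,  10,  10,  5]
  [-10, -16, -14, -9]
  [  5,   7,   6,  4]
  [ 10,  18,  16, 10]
A Jordan chain for λ = 0 of length 3:
v_1 = (0, 4, -2, -4)ᵀ
v_2 = (0, -4, 3, 2)ᵀ
v_3 = (2, -1, 0, 0)ᵀ

Let N = A − (0)·I. We want v_3 with N^3 v_3 = 0 but N^2 v_3 ≠ 0; then v_{j-1} := N · v_j for j = 3, …, 2.

Pick v_3 = (2, -1, 0, 0)ᵀ.
Then v_2 = N · v_3 = (0, -4, 3, 2)ᵀ.
Then v_1 = N · v_2 = (0, 4, -2, -4)ᵀ.

Sanity check: (A − (0)·I) v_1 = (0, 0, 0, 0)ᵀ = 0. ✓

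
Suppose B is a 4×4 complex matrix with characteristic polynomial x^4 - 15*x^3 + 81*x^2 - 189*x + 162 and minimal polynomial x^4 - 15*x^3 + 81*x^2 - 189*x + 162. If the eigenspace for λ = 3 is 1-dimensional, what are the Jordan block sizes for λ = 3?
Block sizes for λ = 3: [3]

Step 1 — from the characteristic polynomial, algebraic multiplicity of λ = 3 is 3. From dim ker(B − (3)·I) = 1, there are exactly 1 Jordan blocks for λ = 3.
Step 2 — from the minimal polynomial, the factor (x − 3)^3 tells us the largest block for λ = 3 has size 3.
Step 3 — with total size 3, 1 blocks, and largest block 3, the block sizes (in nonincreasing order) are [3].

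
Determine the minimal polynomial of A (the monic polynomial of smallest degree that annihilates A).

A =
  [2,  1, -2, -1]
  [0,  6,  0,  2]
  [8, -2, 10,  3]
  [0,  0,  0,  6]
x^2 - 12*x + 36

The characteristic polynomial is χ_A(x) = (x - 6)^4, so the eigenvalues are known. The minimal polynomial is
  m_A(x) = Π_λ (x − λ)^{k_λ}
where k_λ is the size of the *largest* Jordan block for λ (equivalently, the smallest k with (A − λI)^k v = 0 for every generalised eigenvector v of λ).

  λ = 6: largest Jordan block has size 2, contributing (x − 6)^2

So m_A(x) = (x - 6)^2 = x^2 - 12*x + 36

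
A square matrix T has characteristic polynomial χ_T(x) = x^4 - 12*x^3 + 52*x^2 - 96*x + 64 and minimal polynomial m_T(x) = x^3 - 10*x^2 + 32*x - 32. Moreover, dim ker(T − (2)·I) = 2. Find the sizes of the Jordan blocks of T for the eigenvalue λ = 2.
Block sizes for λ = 2: [1, 1]

Step 1 — from the characteristic polynomial, algebraic multiplicity of λ = 2 is 2. From dim ker(T − (2)·I) = 2, there are exactly 2 Jordan blocks for λ = 2.
Step 2 — from the minimal polynomial, the factor (x − 2) tells us the largest block for λ = 2 has size 1.
Step 3 — with total size 2, 2 blocks, and largest block 1, the block sizes (in nonincreasing order) are [1, 1].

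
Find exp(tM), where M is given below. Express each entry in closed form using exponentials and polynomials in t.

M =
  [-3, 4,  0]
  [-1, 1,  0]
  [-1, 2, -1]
e^{tM} =
  [-2*t*exp(-t) + exp(-t), 4*t*exp(-t), 0]
  [-t*exp(-t), 2*t*exp(-t) + exp(-t), 0]
  [-t*exp(-t), 2*t*exp(-t), exp(-t)]

Strategy: write M = P · J · P⁻¹ where J is a Jordan canonical form, so e^{tM} = P · e^{tJ} · P⁻¹, and e^{tJ} can be computed block-by-block.

M has Jordan form
J =
  [-1,  1,  0]
  [ 0, -1,  0]
  [ 0,  0, -1]
(up to reordering of blocks).

Per-block formulas:
  For a 2×2 Jordan block J_2(-1): exp(t · J_2(-1)) = e^(-1t)·(I + t·N), where N is the 2×2 nilpotent shift.
  For a 1×1 block at λ = -1: exp(t · [-1]) = [e^(-1t)].

After assembling e^{tJ} and conjugating by P, we get:

e^{tM} =
  [-2*t*exp(-t) + exp(-t), 4*t*exp(-t), 0]
  [-t*exp(-t), 2*t*exp(-t) + exp(-t), 0]
  [-t*exp(-t), 2*t*exp(-t), exp(-t)]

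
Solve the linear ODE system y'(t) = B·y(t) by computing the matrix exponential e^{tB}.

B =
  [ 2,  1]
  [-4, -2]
e^{tB} =
  [2*t + 1, t]
  [-4*t, 1 - 2*t]

Strategy: write B = P · J · P⁻¹ where J is a Jordan canonical form, so e^{tB} = P · e^{tJ} · P⁻¹, and e^{tJ} can be computed block-by-block.

B has Jordan form
J =
  [0, 1]
  [0, 0]
(up to reordering of blocks).

Per-block formulas:
  For a 2×2 Jordan block J_2(0): exp(t · J_2(0)) = e^(0t)·(I + t·N), where N is the 2×2 nilpotent shift.

After assembling e^{tJ} and conjugating by P, we get:

e^{tB} =
  [2*t + 1, t]
  [-4*t, 1 - 2*t]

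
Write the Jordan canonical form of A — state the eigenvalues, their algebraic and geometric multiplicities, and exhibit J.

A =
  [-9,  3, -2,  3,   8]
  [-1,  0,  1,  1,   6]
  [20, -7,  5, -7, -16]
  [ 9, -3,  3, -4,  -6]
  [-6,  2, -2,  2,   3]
J_2(-1) ⊕ J_2(-1) ⊕ J_1(-1)

The characteristic polynomial is
  det(x·I − A) = x^5 + 5*x^4 + 10*x^3 + 10*x^2 + 5*x + 1 = (x + 1)^5

Eigenvalues and multiplicities (the geometric multiplicity of λ is n − rank(A − λI), which equals the number of Jordan blocks for λ):
  λ = -1: algebraic multiplicity = 5, geometric multiplicity = 3

Determining the block sizes for each eigenvalue:
  λ = -1: with am = 5 and gm = 3, the partition is not yet determined (e.g. several partitions of 5 into 3 parts exist). Let N = A − (-1)·I. Computing rank(N^1) = 2, rank(N^2) = 0; the number of blocks of size ≥ j is rank(N^{j−1}) − rank(N^j), giving [3, 2]. So we have 2 block(s) of size 2, 1 block(s) of size 1 → block sizes [2, 2, 1]

Assembling the blocks gives a Jordan form
J =
  [-1,  1,  0,  0,  0]
  [ 0, -1,  0,  0,  0]
  [ 0,  0, -1,  1,  0]
  [ 0,  0,  0, -1,  0]
  [ 0,  0,  0,  0, -1]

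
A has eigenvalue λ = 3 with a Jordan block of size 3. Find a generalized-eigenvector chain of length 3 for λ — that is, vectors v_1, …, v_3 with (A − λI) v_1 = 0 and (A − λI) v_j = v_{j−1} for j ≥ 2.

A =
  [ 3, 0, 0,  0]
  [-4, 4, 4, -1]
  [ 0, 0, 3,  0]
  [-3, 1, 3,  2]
A Jordan chain for λ = 3 of length 3:
v_1 = (0, -1, 0, -1)ᵀ
v_2 = (0, -4, 0, -3)ᵀ
v_3 = (1, 0, 0, 0)ᵀ

Let N = A − (3)·I. We want v_3 with N^3 v_3 = 0 but N^2 v_3 ≠ 0; then v_{j-1} := N · v_j for j = 3, …, 2.

Pick v_3 = (1, 0, 0, 0)ᵀ.
Then v_2 = N · v_3 = (0, -4, 0, -3)ᵀ.
Then v_1 = N · v_2 = (0, -1, 0, -1)ᵀ.

Sanity check: (A − (3)·I) v_1 = (0, 0, 0, 0)ᵀ = 0. ✓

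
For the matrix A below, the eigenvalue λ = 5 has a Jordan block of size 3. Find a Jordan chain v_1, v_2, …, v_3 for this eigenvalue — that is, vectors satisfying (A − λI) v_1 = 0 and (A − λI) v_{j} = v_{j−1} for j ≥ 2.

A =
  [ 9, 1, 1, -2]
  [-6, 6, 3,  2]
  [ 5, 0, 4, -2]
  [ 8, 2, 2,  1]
A Jordan chain for λ = 5 of length 3:
v_1 = (-1, 1, -1, -2)ᵀ
v_2 = (4, -6, 5, 8)ᵀ
v_3 = (1, 0, 0, 0)ᵀ

Let N = A − (5)·I. We want v_3 with N^3 v_3 = 0 but N^2 v_3 ≠ 0; then v_{j-1} := N · v_j for j = 3, …, 2.

Pick v_3 = (1, 0, 0, 0)ᵀ.
Then v_2 = N · v_3 = (4, -6, 5, 8)ᵀ.
Then v_1 = N · v_2 = (-1, 1, -1, -2)ᵀ.

Sanity check: (A − (5)·I) v_1 = (0, 0, 0, 0)ᵀ = 0. ✓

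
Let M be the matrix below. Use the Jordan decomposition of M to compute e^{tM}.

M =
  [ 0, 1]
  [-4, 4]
e^{tM} =
  [-2*t*exp(2*t) + exp(2*t), t*exp(2*t)]
  [-4*t*exp(2*t), 2*t*exp(2*t) + exp(2*t)]

Strategy: write M = P · J · P⁻¹ where J is a Jordan canonical form, so e^{tM} = P · e^{tJ} · P⁻¹, and e^{tJ} can be computed block-by-block.

M has Jordan form
J =
  [2, 1]
  [0, 2]
(up to reordering of blocks).

Per-block formulas:
  For a 2×2 Jordan block J_2(2): exp(t · J_2(2)) = e^(2t)·(I + t·N), where N is the 2×2 nilpotent shift.

After assembling e^{tJ} and conjugating by P, we get:

e^{tM} =
  [-2*t*exp(2*t) + exp(2*t), t*exp(2*t)]
  [-4*t*exp(2*t), 2*t*exp(2*t) + exp(2*t)]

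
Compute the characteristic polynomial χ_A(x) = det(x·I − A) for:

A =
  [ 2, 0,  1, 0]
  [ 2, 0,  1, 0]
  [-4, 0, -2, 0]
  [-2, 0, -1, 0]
x^4

Expanding det(x·I − A) (e.g. by cofactor expansion or by noting that A is similar to its Jordan form J, which has the same characteristic polynomial as A) gives
  χ_A(x) = x^4
which factors as x^4. The eigenvalues (with algebraic multiplicities) are λ = 0 with multiplicity 4.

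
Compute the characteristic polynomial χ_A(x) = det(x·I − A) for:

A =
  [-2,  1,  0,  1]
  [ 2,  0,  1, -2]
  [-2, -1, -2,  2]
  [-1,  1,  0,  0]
x^4 + 4*x^3 + 6*x^2 + 4*x + 1

Expanding det(x·I − A) (e.g. by cofactor expansion or by noting that A is similar to its Jordan form J, which has the same characteristic polynomial as A) gives
  χ_A(x) = x^4 + 4*x^3 + 6*x^2 + 4*x + 1
which factors as (x + 1)^4. The eigenvalues (with algebraic multiplicities) are λ = -1 with multiplicity 4.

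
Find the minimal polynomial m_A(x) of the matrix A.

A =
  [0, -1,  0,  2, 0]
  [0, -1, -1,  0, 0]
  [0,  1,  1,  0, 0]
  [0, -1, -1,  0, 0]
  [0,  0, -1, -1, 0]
x^3

The characteristic polynomial is χ_A(x) = x^5, so the eigenvalues are known. The minimal polynomial is
  m_A(x) = Π_λ (x − λ)^{k_λ}
where k_λ is the size of the *largest* Jordan block for λ (equivalently, the smallest k with (A − λI)^k v = 0 for every generalised eigenvector v of λ).

  λ = 0: largest Jordan block has size 3, contributing (x − 0)^3

So m_A(x) = x^3 = x^3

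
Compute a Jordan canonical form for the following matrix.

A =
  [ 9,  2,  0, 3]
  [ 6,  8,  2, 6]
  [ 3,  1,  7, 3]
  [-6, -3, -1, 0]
J_3(6) ⊕ J_1(6)

The characteristic polynomial is
  det(x·I − A) = x^4 - 24*x^3 + 216*x^2 - 864*x + 1296 = (x - 6)^4

Eigenvalues and multiplicities (the geometric multiplicity of λ is n − rank(A − λI), which equals the number of Jordan blocks for λ):
  λ = 6: algebraic multiplicity = 4, geometric multiplicity = 2

Determining the block sizes for each eigenvalue:
  λ = 6: with am = 4 and gm = 2, the partition is not yet determined (e.g. several partitions of 4 into 2 parts exist). Let N = A − (6)·I. Computing rank(N^1) = 2, rank(N^2) = 1, rank(N^3) = 0; the number of blocks of size ≥ j is rank(N^{j−1}) − rank(N^j), giving [2, 1, 1]. So we have 1 block(s) of size 3, 1 block(s) of size 1 → block sizes [3, 1]

Assembling the blocks gives a Jordan form
J =
  [6, 1, 0, 0]
  [0, 6, 1, 0]
  [0, 0, 6, 0]
  [0, 0, 0, 6]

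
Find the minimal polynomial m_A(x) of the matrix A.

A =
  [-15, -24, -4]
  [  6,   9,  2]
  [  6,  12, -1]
x^2 + 4*x + 3

The characteristic polynomial is χ_A(x) = (x + 1)*(x + 3)^2, so the eigenvalues are known. The minimal polynomial is
  m_A(x) = Π_λ (x − λ)^{k_λ}
where k_λ is the size of the *largest* Jordan block for λ (equivalently, the smallest k with (A − λI)^k v = 0 for every generalised eigenvector v of λ).

  λ = -3: largest Jordan block has size 1, contributing (x + 3)
  λ = -1: largest Jordan block has size 1, contributing (x + 1)

So m_A(x) = (x + 1)*(x + 3) = x^2 + 4*x + 3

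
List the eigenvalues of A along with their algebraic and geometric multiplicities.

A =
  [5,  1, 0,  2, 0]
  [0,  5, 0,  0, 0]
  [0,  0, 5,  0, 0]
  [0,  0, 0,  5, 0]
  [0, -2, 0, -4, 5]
λ = 5: alg = 5, geom = 4

Step 1 — factor the characteristic polynomial to read off the algebraic multiplicities:
  χ_A(x) = (x - 5)^5

Step 2 — compute geometric multiplicities via the rank-nullity identity g(λ) = n − rank(A − λI):
  rank(A − (5)·I) = 1, so dim ker(A − (5)·I) = n − 1 = 4

Summary:
  λ = 5: algebraic multiplicity = 5, geometric multiplicity = 4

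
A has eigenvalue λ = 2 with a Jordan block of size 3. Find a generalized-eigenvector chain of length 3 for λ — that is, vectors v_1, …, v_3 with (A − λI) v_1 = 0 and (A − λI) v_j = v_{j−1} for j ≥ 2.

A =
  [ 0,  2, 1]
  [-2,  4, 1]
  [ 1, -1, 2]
A Jordan chain for λ = 2 of length 3:
v_1 = (1, 1, 0)ᵀ
v_2 = (-2, -2, 1)ᵀ
v_3 = (1, 0, 0)ᵀ

Let N = A − (2)·I. We want v_3 with N^3 v_3 = 0 but N^2 v_3 ≠ 0; then v_{j-1} := N · v_j for j = 3, …, 2.

Pick v_3 = (1, 0, 0)ᵀ.
Then v_2 = N · v_3 = (-2, -2, 1)ᵀ.
Then v_1 = N · v_2 = (1, 1, 0)ᵀ.

Sanity check: (A − (2)·I) v_1 = (0, 0, 0)ᵀ = 0. ✓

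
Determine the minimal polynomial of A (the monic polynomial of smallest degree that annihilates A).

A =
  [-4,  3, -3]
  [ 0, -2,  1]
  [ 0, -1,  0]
x^3 + 6*x^2 + 9*x + 4

The characteristic polynomial is χ_A(x) = (x + 1)^2*(x + 4), so the eigenvalues are known. The minimal polynomial is
  m_A(x) = Π_λ (x − λ)^{k_λ}
where k_λ is the size of the *largest* Jordan block for λ (equivalently, the smallest k with (A − λI)^k v = 0 for every generalised eigenvector v of λ).

  λ = -4: largest Jordan block has size 1, contributing (x + 4)
  λ = -1: largest Jordan block has size 2, contributing (x + 1)^2

So m_A(x) = (x + 1)^2*(x + 4) = x^3 + 6*x^2 + 9*x + 4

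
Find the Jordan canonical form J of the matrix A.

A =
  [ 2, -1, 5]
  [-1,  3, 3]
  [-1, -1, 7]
J_3(4)

The characteristic polynomial is
  det(x·I − A) = x^3 - 12*x^2 + 48*x - 64 = (x - 4)^3

Eigenvalues and multiplicities (the geometric multiplicity of λ is n − rank(A − λI), which equals the number of Jordan blocks for λ):
  λ = 4: algebraic multiplicity = 3, geometric multiplicity = 1

Determining the block sizes for each eigenvalue:
  λ = 4: one block (gm = 1), so the single block has size am = 3 → block sizes [3]

Assembling the blocks gives a Jordan form
J =
  [4, 1, 0]
  [0, 4, 1]
  [0, 0, 4]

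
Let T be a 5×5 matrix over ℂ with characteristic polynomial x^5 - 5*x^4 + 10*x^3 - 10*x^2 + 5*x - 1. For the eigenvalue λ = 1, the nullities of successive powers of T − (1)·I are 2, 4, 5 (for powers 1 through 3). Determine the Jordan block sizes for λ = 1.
Block sizes for λ = 1: [3, 2]

From the dimensions of kernels of powers, the number of Jordan blocks of size at least j is d_j − d_{j−1} where d_j = dim ker(N^j) (with d_0 = 0). Computing the differences gives [2, 2, 1].
The number of blocks of size exactly k is (#blocks of size ≥ k) − (#blocks of size ≥ k + 1), so the partition is: 1 block(s) of size 2, 1 block(s) of size 3.
In nonincreasing order the block sizes are [3, 2].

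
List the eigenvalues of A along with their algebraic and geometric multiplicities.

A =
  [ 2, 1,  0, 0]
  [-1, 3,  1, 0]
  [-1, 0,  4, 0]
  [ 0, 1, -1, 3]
λ = 3: alg = 4, geom = 2

Step 1 — factor the characteristic polynomial to read off the algebraic multiplicities:
  χ_A(x) = (x - 3)^4

Step 2 — compute geometric multiplicities via the rank-nullity identity g(λ) = n − rank(A − λI):
  rank(A − (3)·I) = 2, so dim ker(A − (3)·I) = n − 2 = 2

Summary:
  λ = 3: algebraic multiplicity = 4, geometric multiplicity = 2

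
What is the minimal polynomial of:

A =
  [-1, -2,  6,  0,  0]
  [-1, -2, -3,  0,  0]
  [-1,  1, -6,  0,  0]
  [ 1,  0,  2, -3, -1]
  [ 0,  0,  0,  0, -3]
x^2 + 6*x + 9

The characteristic polynomial is χ_A(x) = (x + 3)^5, so the eigenvalues are known. The minimal polynomial is
  m_A(x) = Π_λ (x − λ)^{k_λ}
where k_λ is the size of the *largest* Jordan block for λ (equivalently, the smallest k with (A − λI)^k v = 0 for every generalised eigenvector v of λ).

  λ = -3: largest Jordan block has size 2, contributing (x + 3)^2

So m_A(x) = (x + 3)^2 = x^2 + 6*x + 9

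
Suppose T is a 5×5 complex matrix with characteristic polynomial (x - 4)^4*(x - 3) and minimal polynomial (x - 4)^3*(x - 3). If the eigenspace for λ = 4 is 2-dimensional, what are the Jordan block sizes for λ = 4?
Block sizes for λ = 4: [3, 1]

Step 1 — from the characteristic polynomial, algebraic multiplicity of λ = 4 is 4. From dim ker(T − (4)·I) = 2, there are exactly 2 Jordan blocks for λ = 4.
Step 2 — from the minimal polynomial, the factor (x − 4)^3 tells us the largest block for λ = 4 has size 3.
Step 3 — with total size 4, 2 blocks, and largest block 3, the block sizes (in nonincreasing order) are [3, 1].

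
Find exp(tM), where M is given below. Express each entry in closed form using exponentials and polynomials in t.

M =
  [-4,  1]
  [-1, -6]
e^{tM} =
  [t*exp(-5*t) + exp(-5*t), t*exp(-5*t)]
  [-t*exp(-5*t), -t*exp(-5*t) + exp(-5*t)]

Strategy: write M = P · J · P⁻¹ where J is a Jordan canonical form, so e^{tM} = P · e^{tJ} · P⁻¹, and e^{tJ} can be computed block-by-block.

M has Jordan form
J =
  [-5,  1]
  [ 0, -5]
(up to reordering of blocks).

Per-block formulas:
  For a 2×2 Jordan block J_2(-5): exp(t · J_2(-5)) = e^(-5t)·(I + t·N), where N is the 2×2 nilpotent shift.

After assembling e^{tJ} and conjugating by P, we get:

e^{tM} =
  [t*exp(-5*t) + exp(-5*t), t*exp(-5*t)]
  [-t*exp(-5*t), -t*exp(-5*t) + exp(-5*t)]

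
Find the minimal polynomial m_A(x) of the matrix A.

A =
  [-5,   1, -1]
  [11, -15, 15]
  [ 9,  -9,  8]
x^3 + 12*x^2 + 48*x + 64

The characteristic polynomial is χ_A(x) = (x + 4)^3, so the eigenvalues are known. The minimal polynomial is
  m_A(x) = Π_λ (x − λ)^{k_λ}
where k_λ is the size of the *largest* Jordan block for λ (equivalently, the smallest k with (A − λI)^k v = 0 for every generalised eigenvector v of λ).

  λ = -4: largest Jordan block has size 3, contributing (x + 4)^3

So m_A(x) = (x + 4)^3 = x^3 + 12*x^2 + 48*x + 64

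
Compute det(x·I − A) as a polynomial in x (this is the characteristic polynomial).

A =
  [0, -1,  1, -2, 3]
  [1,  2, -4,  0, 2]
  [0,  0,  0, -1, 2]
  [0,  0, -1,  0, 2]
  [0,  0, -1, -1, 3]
x^5 - 5*x^4 + 10*x^3 - 10*x^2 + 5*x - 1

Expanding det(x·I − A) (e.g. by cofactor expansion or by noting that A is similar to its Jordan form J, which has the same characteristic polynomial as A) gives
  χ_A(x) = x^5 - 5*x^4 + 10*x^3 - 10*x^2 + 5*x - 1
which factors as (x - 1)^5. The eigenvalues (with algebraic multiplicities) are λ = 1 with multiplicity 5.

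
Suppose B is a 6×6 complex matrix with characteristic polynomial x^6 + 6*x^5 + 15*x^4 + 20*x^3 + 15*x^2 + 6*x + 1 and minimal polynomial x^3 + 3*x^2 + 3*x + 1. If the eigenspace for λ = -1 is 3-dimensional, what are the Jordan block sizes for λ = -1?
Block sizes for λ = -1: [3, 2, 1]

Step 1 — from the characteristic polynomial, algebraic multiplicity of λ = -1 is 6. From dim ker(B − (-1)·I) = 3, there are exactly 3 Jordan blocks for λ = -1.
Step 2 — from the minimal polynomial, the factor (x + 1)^3 tells us the largest block for λ = -1 has size 3.
Step 3 — with total size 6, 3 blocks, and largest block 3, the block sizes (in nonincreasing order) are [3, 2, 1].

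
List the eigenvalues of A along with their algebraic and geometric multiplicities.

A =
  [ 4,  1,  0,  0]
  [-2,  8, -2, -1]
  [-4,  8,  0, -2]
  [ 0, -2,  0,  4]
λ = 4: alg = 4, geom = 2

Step 1 — factor the characteristic polynomial to read off the algebraic multiplicities:
  χ_A(x) = (x - 4)^4

Step 2 — compute geometric multiplicities via the rank-nullity identity g(λ) = n − rank(A − λI):
  rank(A − (4)·I) = 2, so dim ker(A − (4)·I) = n − 2 = 2

Summary:
  λ = 4: algebraic multiplicity = 4, geometric multiplicity = 2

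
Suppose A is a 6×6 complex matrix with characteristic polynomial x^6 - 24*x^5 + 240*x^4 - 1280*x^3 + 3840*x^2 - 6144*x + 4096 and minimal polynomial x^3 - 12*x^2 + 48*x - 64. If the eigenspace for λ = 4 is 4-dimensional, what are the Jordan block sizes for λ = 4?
Block sizes for λ = 4: [3, 1, 1, 1]

Step 1 — from the characteristic polynomial, algebraic multiplicity of λ = 4 is 6. From dim ker(A − (4)·I) = 4, there are exactly 4 Jordan blocks for λ = 4.
Step 2 — from the minimal polynomial, the factor (x − 4)^3 tells us the largest block for λ = 4 has size 3.
Step 3 — with total size 6, 4 blocks, and largest block 3, the block sizes (in nonincreasing order) are [3, 1, 1, 1].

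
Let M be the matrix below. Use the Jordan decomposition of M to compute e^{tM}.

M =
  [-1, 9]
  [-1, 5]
e^{tM} =
  [-3*t*exp(2*t) + exp(2*t), 9*t*exp(2*t)]
  [-t*exp(2*t), 3*t*exp(2*t) + exp(2*t)]

Strategy: write M = P · J · P⁻¹ where J is a Jordan canonical form, so e^{tM} = P · e^{tJ} · P⁻¹, and e^{tJ} can be computed block-by-block.

M has Jordan form
J =
  [2, 1]
  [0, 2]
(up to reordering of blocks).

Per-block formulas:
  For a 2×2 Jordan block J_2(2): exp(t · J_2(2)) = e^(2t)·(I + t·N), where N is the 2×2 nilpotent shift.

After assembling e^{tJ} and conjugating by P, we get:

e^{tM} =
  [-3*t*exp(2*t) + exp(2*t), 9*t*exp(2*t)]
  [-t*exp(2*t), 3*t*exp(2*t) + exp(2*t)]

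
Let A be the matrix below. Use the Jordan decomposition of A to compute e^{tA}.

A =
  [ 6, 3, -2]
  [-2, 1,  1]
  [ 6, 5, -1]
e^{tA} =
  [-t^2*exp(2*t) + 4*t*exp(2*t) + exp(2*t), -t^2*exp(2*t)/2 + 3*t*exp(2*t), t^2*exp(2*t)/2 - 2*t*exp(2*t)]
  [-2*t*exp(2*t), -t*exp(2*t) + exp(2*t), t*exp(2*t)]
  [-2*t^2*exp(2*t) + 6*t*exp(2*t), -t^2*exp(2*t) + 5*t*exp(2*t), t^2*exp(2*t) - 3*t*exp(2*t) + exp(2*t)]

Strategy: write A = P · J · P⁻¹ where J is a Jordan canonical form, so e^{tA} = P · e^{tJ} · P⁻¹, and e^{tJ} can be computed block-by-block.

A has Jordan form
J =
  [2, 1, 0]
  [0, 2, 1]
  [0, 0, 2]
(up to reordering of blocks).

Per-block formulas:
  For a 3×3 Jordan block J_3(2): exp(t · J_3(2)) = e^(2t)·(I + t·N + (t^2/2)·N^2), where N is the 3×3 nilpotent shift.

After assembling e^{tJ} and conjugating by P, we get:

e^{tA} =
  [-t^2*exp(2*t) + 4*t*exp(2*t) + exp(2*t), -t^2*exp(2*t)/2 + 3*t*exp(2*t), t^2*exp(2*t)/2 - 2*t*exp(2*t)]
  [-2*t*exp(2*t), -t*exp(2*t) + exp(2*t), t*exp(2*t)]
  [-2*t^2*exp(2*t) + 6*t*exp(2*t), -t^2*exp(2*t) + 5*t*exp(2*t), t^2*exp(2*t) - 3*t*exp(2*t) + exp(2*t)]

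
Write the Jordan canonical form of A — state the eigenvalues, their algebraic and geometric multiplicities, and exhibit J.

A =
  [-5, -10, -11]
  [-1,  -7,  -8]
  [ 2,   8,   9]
J_3(-1)

The characteristic polynomial is
  det(x·I − A) = x^3 + 3*x^2 + 3*x + 1 = (x + 1)^3

Eigenvalues and multiplicities (the geometric multiplicity of λ is n − rank(A − λI), which equals the number of Jordan blocks for λ):
  λ = -1: algebraic multiplicity = 3, geometric multiplicity = 1

Determining the block sizes for each eigenvalue:
  λ = -1: one block (gm = 1), so the single block has size am = 3 → block sizes [3]

Assembling the blocks gives a Jordan form
J =
  [-1,  1,  0]
  [ 0, -1,  1]
  [ 0,  0, -1]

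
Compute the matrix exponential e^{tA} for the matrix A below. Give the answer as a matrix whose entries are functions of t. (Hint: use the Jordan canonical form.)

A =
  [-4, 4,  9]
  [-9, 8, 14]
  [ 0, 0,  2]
e^{tA} =
  [-6*t*exp(2*t) + exp(2*t), 4*t*exp(2*t), t^2*exp(2*t) + 9*t*exp(2*t)]
  [-9*t*exp(2*t), 6*t*exp(2*t) + exp(2*t), 3*t^2*exp(2*t)/2 + 14*t*exp(2*t)]
  [0, 0, exp(2*t)]

Strategy: write A = P · J · P⁻¹ where J is a Jordan canonical form, so e^{tA} = P · e^{tJ} · P⁻¹, and e^{tJ} can be computed block-by-block.

A has Jordan form
J =
  [2, 1, 0]
  [0, 2, 1]
  [0, 0, 2]
(up to reordering of blocks).

Per-block formulas:
  For a 3×3 Jordan block J_3(2): exp(t · J_3(2)) = e^(2t)·(I + t·N + (t^2/2)·N^2), where N is the 3×3 nilpotent shift.

After assembling e^{tJ} and conjugating by P, we get:

e^{tA} =
  [-6*t*exp(2*t) + exp(2*t), 4*t*exp(2*t), t^2*exp(2*t) + 9*t*exp(2*t)]
  [-9*t*exp(2*t), 6*t*exp(2*t) + exp(2*t), 3*t^2*exp(2*t)/2 + 14*t*exp(2*t)]
  [0, 0, exp(2*t)]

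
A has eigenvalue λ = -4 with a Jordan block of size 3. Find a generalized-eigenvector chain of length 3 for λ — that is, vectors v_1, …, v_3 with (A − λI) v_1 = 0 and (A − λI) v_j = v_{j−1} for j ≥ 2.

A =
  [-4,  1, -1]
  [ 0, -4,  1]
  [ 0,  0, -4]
A Jordan chain for λ = -4 of length 3:
v_1 = (1, 0, 0)ᵀ
v_2 = (-1, 1, 0)ᵀ
v_3 = (0, 0, 1)ᵀ

Let N = A − (-4)·I. We want v_3 with N^3 v_3 = 0 but N^2 v_3 ≠ 0; then v_{j-1} := N · v_j for j = 3, …, 2.

Pick v_3 = (0, 0, 1)ᵀ.
Then v_2 = N · v_3 = (-1, 1, 0)ᵀ.
Then v_1 = N · v_2 = (1, 0, 0)ᵀ.

Sanity check: (A − (-4)·I) v_1 = (0, 0, 0)ᵀ = 0. ✓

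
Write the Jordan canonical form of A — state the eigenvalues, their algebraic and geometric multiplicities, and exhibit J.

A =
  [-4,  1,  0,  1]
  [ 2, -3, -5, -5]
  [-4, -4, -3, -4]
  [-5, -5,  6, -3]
J_3(-5) ⊕ J_1(2)

The characteristic polynomial is
  det(x·I − A) = x^4 + 13*x^3 + 45*x^2 - 25*x - 250 = (x - 2)*(x + 5)^3

Eigenvalues and multiplicities (the geometric multiplicity of λ is n − rank(A − λI), which equals the number of Jordan blocks for λ):
  λ = -5: algebraic multiplicity = 3, geometric multiplicity = 1
  λ = 2: algebraic multiplicity = 1, geometric multiplicity = 1

Determining the block sizes for each eigenvalue:
  λ = -5: one block (gm = 1), so the single block has size am = 3 → block sizes [3]
  λ = 2: one block (gm = 1), so the single block has size am = 1 → block sizes [1]

Assembling the blocks gives a Jordan form
J =
  [-5,  1,  0, 0]
  [ 0, -5,  1, 0]
  [ 0,  0, -5, 0]
  [ 0,  0,  0, 2]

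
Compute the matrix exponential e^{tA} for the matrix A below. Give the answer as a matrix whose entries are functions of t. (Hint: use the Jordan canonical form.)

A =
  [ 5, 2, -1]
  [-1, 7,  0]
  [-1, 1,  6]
e^{tA} =
  [-t*exp(6*t) + exp(6*t), -t^2*exp(6*t)/2 + 2*t*exp(6*t), t^2*exp(6*t)/2 - t*exp(6*t)]
  [-t*exp(6*t), -t^2*exp(6*t)/2 + t*exp(6*t) + exp(6*t), t^2*exp(6*t)/2]
  [-t*exp(6*t), -t^2*exp(6*t)/2 + t*exp(6*t), t^2*exp(6*t)/2 + exp(6*t)]

Strategy: write A = P · J · P⁻¹ where J is a Jordan canonical form, so e^{tA} = P · e^{tJ} · P⁻¹, and e^{tJ} can be computed block-by-block.

A has Jordan form
J =
  [6, 1, 0]
  [0, 6, 1]
  [0, 0, 6]
(up to reordering of blocks).

Per-block formulas:
  For a 3×3 Jordan block J_3(6): exp(t · J_3(6)) = e^(6t)·(I + t·N + (t^2/2)·N^2), where N is the 3×3 nilpotent shift.

After assembling e^{tJ} and conjugating by P, we get:

e^{tA} =
  [-t*exp(6*t) + exp(6*t), -t^2*exp(6*t)/2 + 2*t*exp(6*t), t^2*exp(6*t)/2 - t*exp(6*t)]
  [-t*exp(6*t), -t^2*exp(6*t)/2 + t*exp(6*t) + exp(6*t), t^2*exp(6*t)/2]
  [-t*exp(6*t), -t^2*exp(6*t)/2 + t*exp(6*t), t^2*exp(6*t)/2 + exp(6*t)]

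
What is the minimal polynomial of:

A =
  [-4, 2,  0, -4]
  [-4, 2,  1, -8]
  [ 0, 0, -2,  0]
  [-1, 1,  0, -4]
x^3 + 6*x^2 + 12*x + 8

The characteristic polynomial is χ_A(x) = (x + 2)^4, so the eigenvalues are known. The minimal polynomial is
  m_A(x) = Π_λ (x − λ)^{k_λ}
where k_λ is the size of the *largest* Jordan block for λ (equivalently, the smallest k with (A − λI)^k v = 0 for every generalised eigenvector v of λ).

  λ = -2: largest Jordan block has size 3, contributing (x + 2)^3

So m_A(x) = (x + 2)^3 = x^3 + 6*x^2 + 12*x + 8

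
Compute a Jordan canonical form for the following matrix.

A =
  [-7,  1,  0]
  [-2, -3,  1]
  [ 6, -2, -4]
J_2(-5) ⊕ J_1(-4)

The characteristic polynomial is
  det(x·I − A) = x^3 + 14*x^2 + 65*x + 100 = (x + 4)*(x + 5)^2

Eigenvalues and multiplicities (the geometric multiplicity of λ is n − rank(A − λI), which equals the number of Jordan blocks for λ):
  λ = -5: algebraic multiplicity = 2, geometric multiplicity = 1
  λ = -4: algebraic multiplicity = 1, geometric multiplicity = 1

Determining the block sizes for each eigenvalue:
  λ = -5: one block (gm = 1), so the single block has size am = 2 → block sizes [2]
  λ = -4: one block (gm = 1), so the single block has size am = 1 → block sizes [1]

Assembling the blocks gives a Jordan form
J =
  [-5,  1,  0]
  [ 0, -5,  0]
  [ 0,  0, -4]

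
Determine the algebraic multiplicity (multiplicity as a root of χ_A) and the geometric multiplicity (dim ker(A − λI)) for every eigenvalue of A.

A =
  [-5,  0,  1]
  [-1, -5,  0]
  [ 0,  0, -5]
λ = -5: alg = 3, geom = 1

Step 1 — factor the characteristic polynomial to read off the algebraic multiplicities:
  χ_A(x) = (x + 5)^3

Step 2 — compute geometric multiplicities via the rank-nullity identity g(λ) = n − rank(A − λI):
  rank(A − (-5)·I) = 2, so dim ker(A − (-5)·I) = n − 2 = 1

Summary:
  λ = -5: algebraic multiplicity = 3, geometric multiplicity = 1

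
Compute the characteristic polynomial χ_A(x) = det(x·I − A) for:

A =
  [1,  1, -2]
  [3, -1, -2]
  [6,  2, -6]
x^3 + 6*x^2 + 12*x + 8

Expanding det(x·I − A) (e.g. by cofactor expansion or by noting that A is similar to its Jordan form J, which has the same characteristic polynomial as A) gives
  χ_A(x) = x^3 + 6*x^2 + 12*x + 8
which factors as (x + 2)^3. The eigenvalues (with algebraic multiplicities) are λ = -2 with multiplicity 3.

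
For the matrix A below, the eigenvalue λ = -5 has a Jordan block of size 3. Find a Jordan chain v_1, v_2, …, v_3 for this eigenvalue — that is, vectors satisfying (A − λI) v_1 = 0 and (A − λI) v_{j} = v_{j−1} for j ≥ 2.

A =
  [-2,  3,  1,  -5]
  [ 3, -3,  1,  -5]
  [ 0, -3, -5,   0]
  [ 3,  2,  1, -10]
A Jordan chain for λ = -5 of length 3:
v_1 = (3, 0, -9, 0)ᵀ
v_2 = (3, 3, 0, 3)ᵀ
v_3 = (1, 0, 0, 0)ᵀ

Let N = A − (-5)·I. We want v_3 with N^3 v_3 = 0 but N^2 v_3 ≠ 0; then v_{j-1} := N · v_j for j = 3, …, 2.

Pick v_3 = (1, 0, 0, 0)ᵀ.
Then v_2 = N · v_3 = (3, 3, 0, 3)ᵀ.
Then v_1 = N · v_2 = (3, 0, -9, 0)ᵀ.

Sanity check: (A − (-5)·I) v_1 = (0, 0, 0, 0)ᵀ = 0. ✓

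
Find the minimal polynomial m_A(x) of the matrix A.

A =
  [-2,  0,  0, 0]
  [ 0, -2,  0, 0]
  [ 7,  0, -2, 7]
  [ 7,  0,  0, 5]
x^2 - 3*x - 10

The characteristic polynomial is χ_A(x) = (x - 5)*(x + 2)^3, so the eigenvalues are known. The minimal polynomial is
  m_A(x) = Π_λ (x − λ)^{k_λ}
where k_λ is the size of the *largest* Jordan block for λ (equivalently, the smallest k with (A − λI)^k v = 0 for every generalised eigenvector v of λ).

  λ = -2: largest Jordan block has size 1, contributing (x + 2)
  λ = 5: largest Jordan block has size 1, contributing (x − 5)

So m_A(x) = (x - 5)*(x + 2) = x^2 - 3*x - 10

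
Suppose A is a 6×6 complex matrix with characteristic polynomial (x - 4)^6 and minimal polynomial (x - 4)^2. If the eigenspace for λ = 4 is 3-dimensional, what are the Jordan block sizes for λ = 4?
Block sizes for λ = 4: [2, 2, 2]

Step 1 — from the characteristic polynomial, algebraic multiplicity of λ = 4 is 6. From dim ker(A − (4)·I) = 3, there are exactly 3 Jordan blocks for λ = 4.
Step 2 — from the minimal polynomial, the factor (x − 4)^2 tells us the largest block for λ = 4 has size 2.
Step 3 — with total size 6, 3 blocks, and largest block 2, the block sizes (in nonincreasing order) are [2, 2, 2].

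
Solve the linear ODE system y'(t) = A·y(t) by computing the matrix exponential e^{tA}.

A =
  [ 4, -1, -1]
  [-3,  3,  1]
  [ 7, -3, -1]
e^{tA} =
  [2*t*exp(2*t) + exp(2*t), -t*exp(2*t), -t*exp(2*t)]
  [-t^2*exp(2*t) - 3*t*exp(2*t), t^2*exp(2*t)/2 + t*exp(2*t) + exp(2*t), t^2*exp(2*t)/2 + t*exp(2*t)]
  [t^2*exp(2*t) + 7*t*exp(2*t), -t^2*exp(2*t)/2 - 3*t*exp(2*t), -t^2*exp(2*t)/2 - 3*t*exp(2*t) + exp(2*t)]

Strategy: write A = P · J · P⁻¹ where J is a Jordan canonical form, so e^{tA} = P · e^{tJ} · P⁻¹, and e^{tJ} can be computed block-by-block.

A has Jordan form
J =
  [2, 1, 0]
  [0, 2, 1]
  [0, 0, 2]
(up to reordering of blocks).

Per-block formulas:
  For a 3×3 Jordan block J_3(2): exp(t · J_3(2)) = e^(2t)·(I + t·N + (t^2/2)·N^2), where N is the 3×3 nilpotent shift.

After assembling e^{tJ} and conjugating by P, we get:

e^{tA} =
  [2*t*exp(2*t) + exp(2*t), -t*exp(2*t), -t*exp(2*t)]
  [-t^2*exp(2*t) - 3*t*exp(2*t), t^2*exp(2*t)/2 + t*exp(2*t) + exp(2*t), t^2*exp(2*t)/2 + t*exp(2*t)]
  [t^2*exp(2*t) + 7*t*exp(2*t), -t^2*exp(2*t)/2 - 3*t*exp(2*t), -t^2*exp(2*t)/2 - 3*t*exp(2*t) + exp(2*t)]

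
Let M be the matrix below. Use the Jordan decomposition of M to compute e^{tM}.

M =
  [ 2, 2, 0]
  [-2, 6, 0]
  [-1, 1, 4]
e^{tM} =
  [-2*t*exp(4*t) + exp(4*t), 2*t*exp(4*t), 0]
  [-2*t*exp(4*t), 2*t*exp(4*t) + exp(4*t), 0]
  [-t*exp(4*t), t*exp(4*t), exp(4*t)]

Strategy: write M = P · J · P⁻¹ where J is a Jordan canonical form, so e^{tM} = P · e^{tJ} · P⁻¹, and e^{tJ} can be computed block-by-block.

M has Jordan form
J =
  [4, 1, 0]
  [0, 4, 0]
  [0, 0, 4]
(up to reordering of blocks).

Per-block formulas:
  For a 2×2 Jordan block J_2(4): exp(t · J_2(4)) = e^(4t)·(I + t·N), where N is the 2×2 nilpotent shift.
  For a 1×1 block at λ = 4: exp(t · [4]) = [e^(4t)].

After assembling e^{tJ} and conjugating by P, we get:

e^{tM} =
  [-2*t*exp(4*t) + exp(4*t), 2*t*exp(4*t), 0]
  [-2*t*exp(4*t), 2*t*exp(4*t) + exp(4*t), 0]
  [-t*exp(4*t), t*exp(4*t), exp(4*t)]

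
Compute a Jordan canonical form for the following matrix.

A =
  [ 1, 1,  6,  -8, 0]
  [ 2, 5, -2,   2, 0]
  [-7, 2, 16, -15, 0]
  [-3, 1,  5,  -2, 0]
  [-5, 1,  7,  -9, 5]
J_2(5) ⊕ J_2(5) ⊕ J_1(5)

The characteristic polynomial is
  det(x·I − A) = x^5 - 25*x^4 + 250*x^3 - 1250*x^2 + 3125*x - 3125 = (x - 5)^5

Eigenvalues and multiplicities (the geometric multiplicity of λ is n − rank(A − λI), which equals the number of Jordan blocks for λ):
  λ = 5: algebraic multiplicity = 5, geometric multiplicity = 3

Determining the block sizes for each eigenvalue:
  λ = 5: with am = 5 and gm = 3, the partition is not yet determined (e.g. several partitions of 5 into 3 parts exist). Let N = A − (5)·I. Computing rank(N^1) = 2, rank(N^2) = 0; the number of blocks of size ≥ j is rank(N^{j−1}) − rank(N^j), giving [3, 2]. So we have 2 block(s) of size 2, 1 block(s) of size 1 → block sizes [2, 2, 1]

Assembling the blocks gives a Jordan form
J =
  [5, 1, 0, 0, 0]
  [0, 5, 0, 0, 0]
  [0, 0, 5, 1, 0]
  [0, 0, 0, 5, 0]
  [0, 0, 0, 0, 5]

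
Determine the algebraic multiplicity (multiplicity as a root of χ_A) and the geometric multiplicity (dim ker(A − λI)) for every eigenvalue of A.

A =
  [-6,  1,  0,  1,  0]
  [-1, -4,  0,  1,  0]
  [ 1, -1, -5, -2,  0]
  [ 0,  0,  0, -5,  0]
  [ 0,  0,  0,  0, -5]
λ = -5: alg = 5, geom = 3

Step 1 — factor the characteristic polynomial to read off the algebraic multiplicities:
  χ_A(x) = (x + 5)^5

Step 2 — compute geometric multiplicities via the rank-nullity identity g(λ) = n − rank(A − λI):
  rank(A − (-5)·I) = 2, so dim ker(A − (-5)·I) = n − 2 = 3

Summary:
  λ = -5: algebraic multiplicity = 5, geometric multiplicity = 3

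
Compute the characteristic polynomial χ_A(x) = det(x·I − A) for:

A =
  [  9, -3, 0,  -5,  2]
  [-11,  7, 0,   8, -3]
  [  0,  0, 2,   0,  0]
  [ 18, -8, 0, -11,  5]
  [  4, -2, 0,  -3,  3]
x^5 - 10*x^4 + 40*x^3 - 80*x^2 + 80*x - 32

Expanding det(x·I − A) (e.g. by cofactor expansion or by noting that A is similar to its Jordan form J, which has the same characteristic polynomial as A) gives
  χ_A(x) = x^5 - 10*x^4 + 40*x^3 - 80*x^2 + 80*x - 32
which factors as (x - 2)^5. The eigenvalues (with algebraic multiplicities) are λ = 2 with multiplicity 5.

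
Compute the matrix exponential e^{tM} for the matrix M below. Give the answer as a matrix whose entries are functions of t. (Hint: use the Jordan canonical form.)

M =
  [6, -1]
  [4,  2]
e^{tM} =
  [2*t*exp(4*t) + exp(4*t), -t*exp(4*t)]
  [4*t*exp(4*t), -2*t*exp(4*t) + exp(4*t)]

Strategy: write M = P · J · P⁻¹ where J is a Jordan canonical form, so e^{tM} = P · e^{tJ} · P⁻¹, and e^{tJ} can be computed block-by-block.

M has Jordan form
J =
  [4, 1]
  [0, 4]
(up to reordering of blocks).

Per-block formulas:
  For a 2×2 Jordan block J_2(4): exp(t · J_2(4)) = e^(4t)·(I + t·N), where N is the 2×2 nilpotent shift.

After assembling e^{tJ} and conjugating by P, we get:

e^{tM} =
  [2*t*exp(4*t) + exp(4*t), -t*exp(4*t)]
  [4*t*exp(4*t), -2*t*exp(4*t) + exp(4*t)]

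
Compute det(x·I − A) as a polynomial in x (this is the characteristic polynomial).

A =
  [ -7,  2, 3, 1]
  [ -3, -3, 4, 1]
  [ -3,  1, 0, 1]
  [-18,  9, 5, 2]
x^4 + 8*x^3 + 16*x^2

Expanding det(x·I − A) (e.g. by cofactor expansion or by noting that A is similar to its Jordan form J, which has the same characteristic polynomial as A) gives
  χ_A(x) = x^4 + 8*x^3 + 16*x^2
which factors as x^2*(x + 4)^2. The eigenvalues (with algebraic multiplicities) are λ = -4 with multiplicity 2, λ = 0 with multiplicity 2.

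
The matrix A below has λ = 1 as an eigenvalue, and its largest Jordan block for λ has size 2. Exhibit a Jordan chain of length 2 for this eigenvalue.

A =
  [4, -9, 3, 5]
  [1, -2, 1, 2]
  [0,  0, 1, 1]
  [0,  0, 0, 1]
A Jordan chain for λ = 1 of length 2:
v_1 = (3, 1, 0, 0)ᵀ
v_2 = (1, 0, 0, 0)ᵀ

Let N = A − (1)·I. We want v_2 with N^2 v_2 = 0 but N^1 v_2 ≠ 0; then v_{j-1} := N · v_j for j = 2, …, 2.

Pick v_2 = (1, 0, 0, 0)ᵀ.
Then v_1 = N · v_2 = (3, 1, 0, 0)ᵀ.

Sanity check: (A − (1)·I) v_1 = (0, 0, 0, 0)ᵀ = 0. ✓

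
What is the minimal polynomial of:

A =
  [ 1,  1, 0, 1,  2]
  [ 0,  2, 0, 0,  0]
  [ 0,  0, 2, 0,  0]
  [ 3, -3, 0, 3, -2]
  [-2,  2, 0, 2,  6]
x^3 - 10*x^2 + 32*x - 32

The characteristic polynomial is χ_A(x) = (x - 4)^2*(x - 2)^3, so the eigenvalues are known. The minimal polynomial is
  m_A(x) = Π_λ (x − λ)^{k_λ}
where k_λ is the size of the *largest* Jordan block for λ (equivalently, the smallest k with (A − λI)^k v = 0 for every generalised eigenvector v of λ).

  λ = 2: largest Jordan block has size 1, contributing (x − 2)
  λ = 4: largest Jordan block has size 2, contributing (x − 4)^2

So m_A(x) = (x - 4)^2*(x - 2) = x^3 - 10*x^2 + 32*x - 32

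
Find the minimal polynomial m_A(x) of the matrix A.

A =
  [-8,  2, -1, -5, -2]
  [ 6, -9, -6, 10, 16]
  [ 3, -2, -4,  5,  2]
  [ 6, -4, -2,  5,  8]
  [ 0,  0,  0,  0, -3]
x^3 + 11*x^2 + 39*x + 45

The characteristic polynomial is χ_A(x) = (x + 3)^3*(x + 5)^2, so the eigenvalues are known. The minimal polynomial is
  m_A(x) = Π_λ (x − λ)^{k_λ}
where k_λ is the size of the *largest* Jordan block for λ (equivalently, the smallest k with (A − λI)^k v = 0 for every generalised eigenvector v of λ).

  λ = -5: largest Jordan block has size 1, contributing (x + 5)
  λ = -3: largest Jordan block has size 2, contributing (x + 3)^2

So m_A(x) = (x + 3)^2*(x + 5) = x^3 + 11*x^2 + 39*x + 45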